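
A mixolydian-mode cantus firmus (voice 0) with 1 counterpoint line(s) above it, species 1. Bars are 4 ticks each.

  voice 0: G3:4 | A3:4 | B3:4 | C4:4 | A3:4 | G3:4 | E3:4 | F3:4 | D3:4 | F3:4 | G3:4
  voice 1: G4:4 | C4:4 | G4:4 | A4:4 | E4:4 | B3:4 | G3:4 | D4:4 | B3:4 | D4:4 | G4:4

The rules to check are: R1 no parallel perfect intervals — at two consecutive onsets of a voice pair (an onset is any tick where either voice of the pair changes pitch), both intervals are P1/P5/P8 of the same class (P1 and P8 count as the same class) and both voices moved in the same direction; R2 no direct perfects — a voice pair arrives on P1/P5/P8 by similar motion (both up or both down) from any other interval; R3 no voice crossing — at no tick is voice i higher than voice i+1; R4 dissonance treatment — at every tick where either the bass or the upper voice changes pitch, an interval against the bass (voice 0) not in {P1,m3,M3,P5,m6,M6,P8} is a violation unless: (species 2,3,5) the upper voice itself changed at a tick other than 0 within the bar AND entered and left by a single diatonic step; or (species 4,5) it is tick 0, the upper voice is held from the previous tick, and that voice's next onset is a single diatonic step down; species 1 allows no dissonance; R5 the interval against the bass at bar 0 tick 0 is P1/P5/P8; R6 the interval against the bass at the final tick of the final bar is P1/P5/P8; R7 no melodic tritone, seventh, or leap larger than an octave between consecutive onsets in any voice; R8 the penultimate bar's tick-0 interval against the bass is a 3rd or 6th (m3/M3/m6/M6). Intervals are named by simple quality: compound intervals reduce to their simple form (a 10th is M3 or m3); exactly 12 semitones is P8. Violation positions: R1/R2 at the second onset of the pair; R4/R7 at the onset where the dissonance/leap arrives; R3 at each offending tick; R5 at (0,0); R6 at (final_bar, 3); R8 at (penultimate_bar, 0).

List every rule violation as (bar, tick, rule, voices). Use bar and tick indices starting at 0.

bar 0: v0=G3 v1=G4 downbeat P8
bar 1: v0=A3 v1=C4 downbeat m3
bar 2: v0=B3 v1=G4 downbeat m6
bar 3: v0=C4 v1=A4 downbeat M6
bar 4: v0=A3 v1=E4 downbeat P5
bar 5: v0=G3 v1=B3 downbeat M3
bar 6: v0=E3 v1=G3 downbeat m3
bar 7: v0=F3 v1=D4 downbeat M6
bar 8: v0=D3 v1=B3 downbeat M6
bar 9: v0=F3 v1=D4 downbeat M6
bar 10: v0=G3 v1=G4 downbeat P8
  -> R2 @ bar 4 tick 0 v(0, 1): C4/A4 M6 -> A3/E4 P5 similar
  -> R2 @ bar 10 tick 0 v(0, 1): F3/D4 M6 -> G3/G4 P8 similar

(4, 0, R2, (0, 1))
(10, 0, R2, (0, 1))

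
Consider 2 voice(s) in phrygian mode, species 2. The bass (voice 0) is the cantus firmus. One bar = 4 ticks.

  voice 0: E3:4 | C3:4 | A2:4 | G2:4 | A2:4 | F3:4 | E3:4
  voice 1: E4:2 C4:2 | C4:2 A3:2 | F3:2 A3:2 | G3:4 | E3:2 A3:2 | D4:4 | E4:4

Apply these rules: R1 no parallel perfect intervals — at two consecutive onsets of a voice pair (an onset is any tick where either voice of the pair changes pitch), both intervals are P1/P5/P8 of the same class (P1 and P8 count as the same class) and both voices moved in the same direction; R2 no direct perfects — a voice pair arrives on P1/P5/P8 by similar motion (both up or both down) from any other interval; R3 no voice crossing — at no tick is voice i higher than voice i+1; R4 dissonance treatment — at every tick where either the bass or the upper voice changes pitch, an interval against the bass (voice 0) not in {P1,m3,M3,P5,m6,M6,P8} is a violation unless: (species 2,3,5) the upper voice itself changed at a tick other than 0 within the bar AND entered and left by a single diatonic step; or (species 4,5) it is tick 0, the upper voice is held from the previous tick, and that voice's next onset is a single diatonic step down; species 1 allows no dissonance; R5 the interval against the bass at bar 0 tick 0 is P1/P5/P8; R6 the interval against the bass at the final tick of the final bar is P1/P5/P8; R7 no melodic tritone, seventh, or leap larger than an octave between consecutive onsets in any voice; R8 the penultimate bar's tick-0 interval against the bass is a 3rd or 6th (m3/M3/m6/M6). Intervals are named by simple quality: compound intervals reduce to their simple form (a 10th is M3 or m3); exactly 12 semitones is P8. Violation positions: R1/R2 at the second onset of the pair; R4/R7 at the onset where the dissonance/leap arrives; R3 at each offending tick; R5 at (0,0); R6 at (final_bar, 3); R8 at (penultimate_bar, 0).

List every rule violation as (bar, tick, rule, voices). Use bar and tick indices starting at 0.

bar 0: v0=E3 v1=E4 downbeat P8
bar 1: v0=C3 v1=C4 downbeat P8
bar 2: v0=A2 v1=F3 downbeat m6
bar 3: v0=G2 v1=G3 downbeat P8
bar 4: v0=A2 v1=E3 downbeat P5
bar 5: v0=F3 v1=D4 downbeat M6
bar 6: v0=E3 v1=E4 downbeat P8
  -> R1 @ bar 3 tick 0 v(0, 1): A2/A3 P8 -> G2/G3 P8 similar

(3, 0, R1, (0, 1))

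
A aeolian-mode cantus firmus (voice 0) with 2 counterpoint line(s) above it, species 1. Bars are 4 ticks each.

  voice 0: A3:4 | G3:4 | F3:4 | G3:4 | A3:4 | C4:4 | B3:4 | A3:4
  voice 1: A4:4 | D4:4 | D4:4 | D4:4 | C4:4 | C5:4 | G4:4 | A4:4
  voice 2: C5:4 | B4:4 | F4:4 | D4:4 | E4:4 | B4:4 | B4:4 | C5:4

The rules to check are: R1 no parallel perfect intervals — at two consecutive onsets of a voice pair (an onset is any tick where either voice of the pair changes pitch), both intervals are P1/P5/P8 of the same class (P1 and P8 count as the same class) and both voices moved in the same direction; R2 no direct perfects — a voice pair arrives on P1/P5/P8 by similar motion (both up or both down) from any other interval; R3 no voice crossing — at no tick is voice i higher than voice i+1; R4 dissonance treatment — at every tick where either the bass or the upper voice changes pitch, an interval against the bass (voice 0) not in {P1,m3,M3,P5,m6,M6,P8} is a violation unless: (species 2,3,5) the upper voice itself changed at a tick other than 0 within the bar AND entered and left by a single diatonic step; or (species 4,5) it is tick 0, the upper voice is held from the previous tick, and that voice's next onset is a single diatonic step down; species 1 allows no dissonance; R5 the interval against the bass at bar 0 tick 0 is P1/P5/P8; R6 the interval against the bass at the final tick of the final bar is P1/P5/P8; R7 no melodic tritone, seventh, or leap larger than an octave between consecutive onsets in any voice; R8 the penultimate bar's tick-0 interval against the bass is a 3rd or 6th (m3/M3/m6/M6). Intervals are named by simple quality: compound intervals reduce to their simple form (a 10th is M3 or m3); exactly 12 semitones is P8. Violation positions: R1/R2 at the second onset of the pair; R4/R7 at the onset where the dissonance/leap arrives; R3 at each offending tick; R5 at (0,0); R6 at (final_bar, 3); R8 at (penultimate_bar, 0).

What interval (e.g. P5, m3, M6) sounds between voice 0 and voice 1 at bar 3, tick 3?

P5

voice 0=G3 voice 1=D4 -> P5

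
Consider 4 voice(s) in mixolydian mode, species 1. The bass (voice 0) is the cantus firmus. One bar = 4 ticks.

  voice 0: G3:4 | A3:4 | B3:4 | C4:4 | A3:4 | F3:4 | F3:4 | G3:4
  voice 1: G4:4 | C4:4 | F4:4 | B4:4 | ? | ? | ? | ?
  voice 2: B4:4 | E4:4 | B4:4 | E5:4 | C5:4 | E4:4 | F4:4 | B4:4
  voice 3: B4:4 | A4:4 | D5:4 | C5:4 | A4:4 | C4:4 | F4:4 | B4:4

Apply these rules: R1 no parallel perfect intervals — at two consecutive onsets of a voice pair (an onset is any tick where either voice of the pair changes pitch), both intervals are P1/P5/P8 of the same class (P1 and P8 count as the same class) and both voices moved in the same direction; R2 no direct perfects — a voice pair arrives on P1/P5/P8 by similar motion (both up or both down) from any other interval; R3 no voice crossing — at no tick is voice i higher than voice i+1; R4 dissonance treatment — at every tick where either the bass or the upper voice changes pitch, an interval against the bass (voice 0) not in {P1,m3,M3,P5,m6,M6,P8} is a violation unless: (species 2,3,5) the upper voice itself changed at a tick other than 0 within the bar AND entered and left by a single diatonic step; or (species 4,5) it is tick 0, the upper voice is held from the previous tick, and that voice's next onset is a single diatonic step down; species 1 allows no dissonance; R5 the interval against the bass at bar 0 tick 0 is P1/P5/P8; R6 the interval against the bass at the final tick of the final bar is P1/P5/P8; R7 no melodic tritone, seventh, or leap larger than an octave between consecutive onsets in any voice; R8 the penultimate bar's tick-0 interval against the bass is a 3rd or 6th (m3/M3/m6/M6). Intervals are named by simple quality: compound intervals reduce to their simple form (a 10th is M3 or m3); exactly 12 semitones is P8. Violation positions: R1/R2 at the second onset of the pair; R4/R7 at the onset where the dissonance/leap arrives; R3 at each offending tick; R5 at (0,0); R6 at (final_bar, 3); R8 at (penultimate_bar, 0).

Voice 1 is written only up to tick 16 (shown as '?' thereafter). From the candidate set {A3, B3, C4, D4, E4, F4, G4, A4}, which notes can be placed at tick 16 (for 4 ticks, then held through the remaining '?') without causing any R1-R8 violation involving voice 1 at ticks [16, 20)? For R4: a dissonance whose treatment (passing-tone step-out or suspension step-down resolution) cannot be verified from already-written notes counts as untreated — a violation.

A3: violates R2,R7
B3: violates R4
C4: violates R2,R7
D4: violates R2,R4
E4: violates R2
F4: violates R2,R7
G4: violates R4
A4: violates R2

{}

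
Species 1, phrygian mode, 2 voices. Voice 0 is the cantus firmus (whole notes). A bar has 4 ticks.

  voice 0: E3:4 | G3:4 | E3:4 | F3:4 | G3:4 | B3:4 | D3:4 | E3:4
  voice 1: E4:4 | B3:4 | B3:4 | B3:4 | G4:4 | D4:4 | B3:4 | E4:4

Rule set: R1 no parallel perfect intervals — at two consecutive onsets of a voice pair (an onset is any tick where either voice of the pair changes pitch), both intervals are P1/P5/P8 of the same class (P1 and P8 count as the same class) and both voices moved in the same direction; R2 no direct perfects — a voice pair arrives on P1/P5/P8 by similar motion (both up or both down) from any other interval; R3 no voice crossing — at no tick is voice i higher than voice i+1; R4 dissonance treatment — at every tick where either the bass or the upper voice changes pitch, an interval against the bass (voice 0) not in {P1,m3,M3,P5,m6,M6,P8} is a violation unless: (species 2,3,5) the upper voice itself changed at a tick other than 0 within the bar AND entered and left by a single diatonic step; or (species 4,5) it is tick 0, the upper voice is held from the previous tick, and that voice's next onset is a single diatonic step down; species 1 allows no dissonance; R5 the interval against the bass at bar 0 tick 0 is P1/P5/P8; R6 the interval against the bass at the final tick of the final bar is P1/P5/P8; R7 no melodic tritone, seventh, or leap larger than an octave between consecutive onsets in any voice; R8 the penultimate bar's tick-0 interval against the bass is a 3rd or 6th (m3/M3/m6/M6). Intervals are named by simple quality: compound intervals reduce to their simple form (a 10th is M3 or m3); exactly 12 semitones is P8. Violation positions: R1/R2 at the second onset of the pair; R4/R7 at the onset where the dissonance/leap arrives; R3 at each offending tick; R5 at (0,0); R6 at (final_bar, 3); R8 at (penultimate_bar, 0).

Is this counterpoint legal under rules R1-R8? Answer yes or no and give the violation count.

No (3 violations)

bar 0: v0=E3 v1=E4 (P8)
bar 1: v0=G3 v1=B3 (M3)
bar 2: v0=E3 v1=B3 (P5)
bar 3: v0=F3 v1=B3 (TT)
bar 4: v0=G3 v1=G4 (P8)
bar 5: v0=B3 v1=D4 (m3)
bar 6: v0=D3 v1=B3 (M6)
bar 7: v0=E3 v1=E4 (P8)
  R4 @ bar3.0: F3/B3 TT untreated
  R2 @ bar4.0: F3/B3 TT -> G3/G4 P8 similar
  R2 @ bar7.0: D3/B3 M6 -> E3/E4 P8 similar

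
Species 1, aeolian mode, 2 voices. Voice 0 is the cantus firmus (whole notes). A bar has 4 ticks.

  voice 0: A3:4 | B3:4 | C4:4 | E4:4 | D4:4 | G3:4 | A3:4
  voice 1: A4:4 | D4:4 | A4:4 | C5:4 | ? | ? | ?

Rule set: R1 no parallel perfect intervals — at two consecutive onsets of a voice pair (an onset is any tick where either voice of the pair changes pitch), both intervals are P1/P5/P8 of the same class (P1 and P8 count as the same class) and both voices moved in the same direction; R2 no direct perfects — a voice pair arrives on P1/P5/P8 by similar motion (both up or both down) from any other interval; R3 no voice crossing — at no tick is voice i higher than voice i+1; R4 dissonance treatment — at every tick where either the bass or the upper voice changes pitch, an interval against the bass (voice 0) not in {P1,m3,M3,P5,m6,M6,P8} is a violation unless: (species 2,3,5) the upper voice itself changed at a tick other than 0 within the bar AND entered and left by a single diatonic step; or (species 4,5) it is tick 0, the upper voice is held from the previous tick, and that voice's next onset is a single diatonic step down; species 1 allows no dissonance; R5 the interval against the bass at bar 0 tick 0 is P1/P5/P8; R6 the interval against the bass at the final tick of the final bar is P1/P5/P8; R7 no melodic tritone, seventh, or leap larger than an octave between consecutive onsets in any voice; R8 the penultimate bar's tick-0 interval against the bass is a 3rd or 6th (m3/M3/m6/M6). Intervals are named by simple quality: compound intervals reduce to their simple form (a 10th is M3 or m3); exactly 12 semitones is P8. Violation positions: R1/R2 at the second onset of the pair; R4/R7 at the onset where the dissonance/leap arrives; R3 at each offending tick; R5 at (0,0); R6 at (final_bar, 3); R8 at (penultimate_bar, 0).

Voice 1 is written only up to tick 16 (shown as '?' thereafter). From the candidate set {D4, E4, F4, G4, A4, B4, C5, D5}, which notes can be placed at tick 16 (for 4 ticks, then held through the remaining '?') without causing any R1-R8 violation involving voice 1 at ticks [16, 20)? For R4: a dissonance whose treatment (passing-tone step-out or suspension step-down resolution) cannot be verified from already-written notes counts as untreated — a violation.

D4: violates R2,R7
E4: violates R4
F4: legal
G4: violates R4
A4: violates R2
B4: legal
C5: violates R4
D5: legal

{B4, D5, F4}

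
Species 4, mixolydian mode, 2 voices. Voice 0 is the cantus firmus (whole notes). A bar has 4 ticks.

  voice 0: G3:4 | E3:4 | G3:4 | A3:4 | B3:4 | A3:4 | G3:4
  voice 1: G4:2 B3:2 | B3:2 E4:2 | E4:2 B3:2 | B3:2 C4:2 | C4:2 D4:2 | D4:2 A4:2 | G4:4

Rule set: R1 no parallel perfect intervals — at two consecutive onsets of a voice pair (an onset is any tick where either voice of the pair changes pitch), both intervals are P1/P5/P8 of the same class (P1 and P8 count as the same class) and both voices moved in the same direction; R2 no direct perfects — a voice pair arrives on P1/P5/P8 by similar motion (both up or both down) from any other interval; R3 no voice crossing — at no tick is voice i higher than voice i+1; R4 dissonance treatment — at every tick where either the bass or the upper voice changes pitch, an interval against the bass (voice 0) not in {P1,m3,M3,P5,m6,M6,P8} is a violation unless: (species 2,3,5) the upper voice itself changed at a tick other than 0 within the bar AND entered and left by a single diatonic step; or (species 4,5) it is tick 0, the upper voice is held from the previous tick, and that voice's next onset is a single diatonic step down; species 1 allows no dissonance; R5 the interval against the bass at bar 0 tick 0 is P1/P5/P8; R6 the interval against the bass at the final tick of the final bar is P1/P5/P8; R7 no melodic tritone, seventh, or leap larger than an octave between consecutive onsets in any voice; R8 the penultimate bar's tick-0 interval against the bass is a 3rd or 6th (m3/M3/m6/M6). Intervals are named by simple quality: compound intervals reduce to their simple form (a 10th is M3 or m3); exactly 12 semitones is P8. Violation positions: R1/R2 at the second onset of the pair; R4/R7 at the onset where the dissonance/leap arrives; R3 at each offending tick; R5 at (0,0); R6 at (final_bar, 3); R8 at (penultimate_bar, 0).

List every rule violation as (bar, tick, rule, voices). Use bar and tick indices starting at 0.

bar 0: v0=G3 v1=G4 downbeat P8
bar 1: v0=E3 v1=B3 downbeat P5
bar 2: v0=G3 v1=E4 downbeat M6
bar 3: v0=A3 v1=B3 downbeat M2
bar 4: v0=B3 v1=C4 downbeat m2
bar 5: v0=A3 v1=D4 downbeat P4
bar 6: v0=G3 v1=G4 downbeat P8
  -> R4 @ bar 3 tick 0 v(0, 1): A3/B3 M2 untreated
  -> R4 @ bar 4 tick 0 v(0, 1): B3/C4 m2 untreated
  -> R4 @ bar 5 tick 0 v(0, 1): A3/D4 P4 untreated
  -> R8 @ bar 5 tick 0 v(0, 1): penult P4 not 3rd/6th
  -> R1 @ bar 6 tick 0 v(0, 1): A3/A4 P8 -> G3/G4 P8 similar

(3, 0, R4, (0, 1))
(4, 0, R4, (0, 1))
(5, 0, R4, (0, 1))
(5, 0, R8, (0, 1))
(6, 0, R1, (0, 1))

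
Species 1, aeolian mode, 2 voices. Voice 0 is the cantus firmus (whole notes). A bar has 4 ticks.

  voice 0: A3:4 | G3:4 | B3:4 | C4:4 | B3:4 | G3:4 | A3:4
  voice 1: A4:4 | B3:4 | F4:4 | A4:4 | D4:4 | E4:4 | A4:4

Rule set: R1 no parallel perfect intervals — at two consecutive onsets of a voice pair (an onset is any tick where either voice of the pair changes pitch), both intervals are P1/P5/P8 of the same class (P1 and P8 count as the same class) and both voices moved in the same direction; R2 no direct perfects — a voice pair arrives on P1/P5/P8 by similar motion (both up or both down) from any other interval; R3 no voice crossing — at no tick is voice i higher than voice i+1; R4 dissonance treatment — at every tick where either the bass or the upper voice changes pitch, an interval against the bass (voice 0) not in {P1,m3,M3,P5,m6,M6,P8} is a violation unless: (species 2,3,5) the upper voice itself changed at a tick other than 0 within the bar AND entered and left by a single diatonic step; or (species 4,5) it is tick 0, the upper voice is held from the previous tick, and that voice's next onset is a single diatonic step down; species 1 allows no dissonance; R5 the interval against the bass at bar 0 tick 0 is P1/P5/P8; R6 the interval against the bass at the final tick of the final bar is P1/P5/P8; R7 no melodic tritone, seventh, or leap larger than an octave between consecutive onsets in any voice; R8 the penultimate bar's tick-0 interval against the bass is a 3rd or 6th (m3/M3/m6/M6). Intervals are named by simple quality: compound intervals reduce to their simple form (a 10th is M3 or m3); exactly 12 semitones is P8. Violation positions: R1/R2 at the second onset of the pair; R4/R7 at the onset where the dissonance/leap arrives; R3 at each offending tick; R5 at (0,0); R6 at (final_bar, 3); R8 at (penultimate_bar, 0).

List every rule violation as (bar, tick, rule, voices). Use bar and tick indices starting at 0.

bar 0: v0=A3 v1=A4 downbeat P8
bar 1: v0=G3 v1=B3 downbeat M3
bar 2: v0=B3 v1=F4 downbeat TT
bar 3: v0=C4 v1=A4 downbeat M6
bar 4: v0=B3 v1=D4 downbeat m3
bar 5: v0=G3 v1=E4 downbeat M6
bar 6: v0=A3 v1=A4 downbeat P8
  -> R7 @ bar 1 tick 0 v(1,): A4->B3 leap 10st
  -> R4 @ bar 2 tick 0 v(0, 1): B3/F4 TT untreated
  -> R7 @ bar 2 tick 0 v(1,): B3->F4 leap 6st
  -> R2 @ bar 6 tick 0 v(0, 1): G3/E4 M6 -> A3/A4 P8 similar

(1, 0, R7, (1,))
(2, 0, R4, (0, 1))
(2, 0, R7, (1,))
(6, 0, R2, (0, 1))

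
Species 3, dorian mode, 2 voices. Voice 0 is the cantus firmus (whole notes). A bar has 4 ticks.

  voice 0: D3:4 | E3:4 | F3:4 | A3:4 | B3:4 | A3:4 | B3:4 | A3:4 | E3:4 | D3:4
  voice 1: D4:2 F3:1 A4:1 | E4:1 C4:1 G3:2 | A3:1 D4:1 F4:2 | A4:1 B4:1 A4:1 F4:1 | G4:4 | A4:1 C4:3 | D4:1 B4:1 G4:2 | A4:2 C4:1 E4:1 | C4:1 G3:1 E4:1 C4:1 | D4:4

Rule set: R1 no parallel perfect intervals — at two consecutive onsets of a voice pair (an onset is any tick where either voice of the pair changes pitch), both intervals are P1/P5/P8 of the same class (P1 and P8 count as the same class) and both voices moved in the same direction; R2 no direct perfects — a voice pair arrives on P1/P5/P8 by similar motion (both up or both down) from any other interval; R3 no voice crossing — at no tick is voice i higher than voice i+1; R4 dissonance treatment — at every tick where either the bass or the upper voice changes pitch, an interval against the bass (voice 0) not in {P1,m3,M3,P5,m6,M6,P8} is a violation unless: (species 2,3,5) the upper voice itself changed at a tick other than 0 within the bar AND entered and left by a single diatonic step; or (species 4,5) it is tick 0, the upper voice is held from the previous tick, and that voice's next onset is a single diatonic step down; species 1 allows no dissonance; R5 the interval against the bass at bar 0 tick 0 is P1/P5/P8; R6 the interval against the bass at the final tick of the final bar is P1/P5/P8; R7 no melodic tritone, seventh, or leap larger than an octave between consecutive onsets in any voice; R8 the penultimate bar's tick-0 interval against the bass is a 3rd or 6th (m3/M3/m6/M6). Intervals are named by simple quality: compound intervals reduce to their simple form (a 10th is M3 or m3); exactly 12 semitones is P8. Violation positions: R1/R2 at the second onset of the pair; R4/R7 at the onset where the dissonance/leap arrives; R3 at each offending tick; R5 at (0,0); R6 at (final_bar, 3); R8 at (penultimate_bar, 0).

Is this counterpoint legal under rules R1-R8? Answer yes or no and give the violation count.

bar 0: v0=D3 v1=D4 (P8)
bar 1: v0=E3 v1=E4 (P8)
bar 2: v0=F3 v1=A3 (M3)
bar 3: v0=A3 v1=A4 (P8)
bar 4: v0=B3 v1=G4 (m6)
bar 5: v0=A3 v1=A4 (P8)
bar 6: v0=B3 v1=D4 (m3)
bar 7: v0=A3 v1=A4 (P8)
bar 8: v0=E3 v1=C4 (m6)
bar 9: v0=D3 v1=D4 (P8)
  R7 @ bar0.3: F3->A4 leap 16st
  R1 @ bar3.0: F3/F4 P8 -> A3/A4 P8 similar

No (2 violations)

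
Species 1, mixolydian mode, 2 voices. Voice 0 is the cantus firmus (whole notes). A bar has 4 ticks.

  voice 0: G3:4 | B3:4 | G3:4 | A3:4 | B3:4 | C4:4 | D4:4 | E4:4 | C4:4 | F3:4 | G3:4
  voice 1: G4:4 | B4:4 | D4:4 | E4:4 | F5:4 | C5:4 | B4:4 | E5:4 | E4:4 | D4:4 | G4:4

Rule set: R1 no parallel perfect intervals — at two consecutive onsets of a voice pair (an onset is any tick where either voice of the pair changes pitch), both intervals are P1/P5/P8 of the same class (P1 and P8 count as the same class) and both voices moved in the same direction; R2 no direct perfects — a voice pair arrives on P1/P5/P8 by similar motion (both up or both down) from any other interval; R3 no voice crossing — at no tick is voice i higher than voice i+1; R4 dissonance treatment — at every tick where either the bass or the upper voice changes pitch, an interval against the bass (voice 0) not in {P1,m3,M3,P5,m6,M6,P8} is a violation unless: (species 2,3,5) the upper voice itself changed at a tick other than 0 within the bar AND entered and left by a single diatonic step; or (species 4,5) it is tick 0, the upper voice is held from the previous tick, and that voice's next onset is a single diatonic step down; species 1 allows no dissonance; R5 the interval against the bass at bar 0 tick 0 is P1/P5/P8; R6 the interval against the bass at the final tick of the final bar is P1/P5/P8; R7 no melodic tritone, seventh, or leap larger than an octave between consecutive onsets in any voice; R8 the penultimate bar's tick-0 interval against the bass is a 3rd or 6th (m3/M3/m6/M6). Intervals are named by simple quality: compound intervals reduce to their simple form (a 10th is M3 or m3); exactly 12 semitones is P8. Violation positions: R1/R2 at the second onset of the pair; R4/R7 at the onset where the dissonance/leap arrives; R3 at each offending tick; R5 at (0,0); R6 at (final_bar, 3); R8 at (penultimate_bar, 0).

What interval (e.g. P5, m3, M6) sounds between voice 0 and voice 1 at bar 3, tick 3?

P5

voice 0=A3 voice 1=E4 -> P5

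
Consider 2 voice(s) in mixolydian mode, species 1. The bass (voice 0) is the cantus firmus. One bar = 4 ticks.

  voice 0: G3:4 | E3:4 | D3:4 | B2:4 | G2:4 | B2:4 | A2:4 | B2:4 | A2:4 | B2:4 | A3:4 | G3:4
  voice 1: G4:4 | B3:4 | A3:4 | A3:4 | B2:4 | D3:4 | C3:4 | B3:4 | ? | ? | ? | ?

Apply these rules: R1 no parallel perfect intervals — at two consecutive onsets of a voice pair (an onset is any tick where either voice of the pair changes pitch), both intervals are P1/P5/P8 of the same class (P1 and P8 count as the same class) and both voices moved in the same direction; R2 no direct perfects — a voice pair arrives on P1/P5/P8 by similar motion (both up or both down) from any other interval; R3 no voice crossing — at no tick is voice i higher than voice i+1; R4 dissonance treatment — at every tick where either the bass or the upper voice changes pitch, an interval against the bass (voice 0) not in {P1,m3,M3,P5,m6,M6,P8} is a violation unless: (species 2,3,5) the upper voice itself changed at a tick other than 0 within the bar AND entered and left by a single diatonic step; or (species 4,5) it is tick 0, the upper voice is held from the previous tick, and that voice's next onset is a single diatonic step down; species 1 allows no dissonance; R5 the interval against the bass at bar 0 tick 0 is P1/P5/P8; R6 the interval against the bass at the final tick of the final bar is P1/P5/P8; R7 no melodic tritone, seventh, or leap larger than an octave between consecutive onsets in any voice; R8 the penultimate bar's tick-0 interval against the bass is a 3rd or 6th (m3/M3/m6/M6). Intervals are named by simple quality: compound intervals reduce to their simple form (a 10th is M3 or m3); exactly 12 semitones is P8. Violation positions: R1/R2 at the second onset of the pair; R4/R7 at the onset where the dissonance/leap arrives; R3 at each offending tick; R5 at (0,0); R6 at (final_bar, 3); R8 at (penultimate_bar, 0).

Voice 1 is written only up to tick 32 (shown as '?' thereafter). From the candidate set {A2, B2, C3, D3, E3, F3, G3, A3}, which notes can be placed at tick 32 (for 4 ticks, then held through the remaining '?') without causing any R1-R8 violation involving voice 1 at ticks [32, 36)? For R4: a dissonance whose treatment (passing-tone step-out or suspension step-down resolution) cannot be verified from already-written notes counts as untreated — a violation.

A2: violates R1,R7
B2: violates R4
C3: violates R7
D3: violates R4
E3: violates R2
F3: violates R7
G3: violates R4
A3: violates R1

{}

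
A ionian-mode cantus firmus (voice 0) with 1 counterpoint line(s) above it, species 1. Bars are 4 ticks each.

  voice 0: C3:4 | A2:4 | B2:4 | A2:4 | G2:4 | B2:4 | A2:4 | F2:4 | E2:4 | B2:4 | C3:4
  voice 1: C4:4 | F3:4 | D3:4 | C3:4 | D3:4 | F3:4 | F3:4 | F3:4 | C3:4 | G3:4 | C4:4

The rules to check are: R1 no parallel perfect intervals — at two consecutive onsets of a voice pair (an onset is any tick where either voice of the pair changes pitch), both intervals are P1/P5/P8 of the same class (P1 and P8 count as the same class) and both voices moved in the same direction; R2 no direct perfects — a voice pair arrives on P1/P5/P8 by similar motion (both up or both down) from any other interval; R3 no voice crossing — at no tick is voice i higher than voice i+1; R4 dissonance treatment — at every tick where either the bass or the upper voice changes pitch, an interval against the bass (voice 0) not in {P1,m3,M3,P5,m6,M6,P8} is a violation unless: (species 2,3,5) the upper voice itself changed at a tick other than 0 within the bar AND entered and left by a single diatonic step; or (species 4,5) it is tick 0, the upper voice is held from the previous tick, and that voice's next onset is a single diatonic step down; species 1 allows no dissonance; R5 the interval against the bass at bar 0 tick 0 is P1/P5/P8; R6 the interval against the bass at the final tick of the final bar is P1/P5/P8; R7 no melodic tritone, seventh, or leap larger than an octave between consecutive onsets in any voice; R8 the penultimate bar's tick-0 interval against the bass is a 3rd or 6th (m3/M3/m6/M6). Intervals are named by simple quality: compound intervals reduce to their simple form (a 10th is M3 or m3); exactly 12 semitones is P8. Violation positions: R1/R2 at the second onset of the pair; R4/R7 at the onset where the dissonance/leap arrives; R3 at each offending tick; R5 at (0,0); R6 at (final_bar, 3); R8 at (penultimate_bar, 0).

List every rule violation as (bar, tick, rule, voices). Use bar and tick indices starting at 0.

(5, 0, R4, (0, 1))
(10, 0, R2, (0, 1))

bar 0: v0=C3 v1=C4 downbeat P8
bar 1: v0=A2 v1=F3 downbeat m6
bar 2: v0=B2 v1=D3 downbeat m3
bar 3: v0=A2 v1=C3 downbeat m3
bar 4: v0=G2 v1=D3 downbeat P5
bar 5: v0=B2 v1=F3 downbeat TT
bar 6: v0=A2 v1=F3 downbeat m6
bar 7: v0=F2 v1=F3 downbeat P8
bar 8: v0=E2 v1=C3 downbeat m6
bar 9: v0=B2 v1=G3 downbeat m6
bar 10: v0=C3 v1=C4 downbeat P8
  -> R4 @ bar 5 tick 0 v(0, 1): B2/F3 TT untreated
  -> R2 @ bar 10 tick 0 v(0, 1): B2/G3 m6 -> C3/C4 P8 similar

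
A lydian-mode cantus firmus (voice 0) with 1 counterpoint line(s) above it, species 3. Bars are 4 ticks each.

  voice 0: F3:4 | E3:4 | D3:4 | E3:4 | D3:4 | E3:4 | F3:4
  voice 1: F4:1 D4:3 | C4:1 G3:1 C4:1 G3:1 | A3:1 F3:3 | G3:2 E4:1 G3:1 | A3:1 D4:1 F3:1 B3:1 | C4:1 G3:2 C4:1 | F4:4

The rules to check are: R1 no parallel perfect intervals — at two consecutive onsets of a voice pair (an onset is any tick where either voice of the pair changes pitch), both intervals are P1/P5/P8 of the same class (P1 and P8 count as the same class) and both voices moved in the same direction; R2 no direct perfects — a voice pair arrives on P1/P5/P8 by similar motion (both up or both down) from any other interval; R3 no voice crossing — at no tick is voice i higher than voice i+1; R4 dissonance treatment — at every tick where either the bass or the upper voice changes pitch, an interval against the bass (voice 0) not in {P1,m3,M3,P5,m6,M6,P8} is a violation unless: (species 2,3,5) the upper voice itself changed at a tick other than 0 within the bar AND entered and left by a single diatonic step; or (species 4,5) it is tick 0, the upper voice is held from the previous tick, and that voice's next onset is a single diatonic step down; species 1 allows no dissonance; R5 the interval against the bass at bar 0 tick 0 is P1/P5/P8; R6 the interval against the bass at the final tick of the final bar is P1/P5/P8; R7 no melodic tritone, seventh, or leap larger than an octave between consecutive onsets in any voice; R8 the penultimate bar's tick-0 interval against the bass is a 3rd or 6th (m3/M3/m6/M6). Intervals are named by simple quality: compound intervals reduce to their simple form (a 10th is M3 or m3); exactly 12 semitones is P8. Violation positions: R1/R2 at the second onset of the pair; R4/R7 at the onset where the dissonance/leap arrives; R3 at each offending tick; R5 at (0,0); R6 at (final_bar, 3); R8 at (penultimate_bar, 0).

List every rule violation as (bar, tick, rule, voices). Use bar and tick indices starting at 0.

(4, 3, R7, (1,))
(6, 0, R2, (0, 1))

bar 0: v0=F3 v1=F4 downbeat P8
bar 1: v0=E3 v1=C4 downbeat m6
bar 2: v0=D3 v1=A3 downbeat P5
bar 3: v0=E3 v1=G3 downbeat m3
bar 4: v0=D3 v1=A3 downbeat P5
bar 5: v0=E3 v1=C4 downbeat m6
bar 6: v0=F3 v1=F4 downbeat P8
  -> R7 @ bar 4 tick 3 v(1,): F3->B3 leap 6st
  -> R2 @ bar 6 tick 0 v(0, 1): E3/C4 m6 -> F3/F4 P8 similar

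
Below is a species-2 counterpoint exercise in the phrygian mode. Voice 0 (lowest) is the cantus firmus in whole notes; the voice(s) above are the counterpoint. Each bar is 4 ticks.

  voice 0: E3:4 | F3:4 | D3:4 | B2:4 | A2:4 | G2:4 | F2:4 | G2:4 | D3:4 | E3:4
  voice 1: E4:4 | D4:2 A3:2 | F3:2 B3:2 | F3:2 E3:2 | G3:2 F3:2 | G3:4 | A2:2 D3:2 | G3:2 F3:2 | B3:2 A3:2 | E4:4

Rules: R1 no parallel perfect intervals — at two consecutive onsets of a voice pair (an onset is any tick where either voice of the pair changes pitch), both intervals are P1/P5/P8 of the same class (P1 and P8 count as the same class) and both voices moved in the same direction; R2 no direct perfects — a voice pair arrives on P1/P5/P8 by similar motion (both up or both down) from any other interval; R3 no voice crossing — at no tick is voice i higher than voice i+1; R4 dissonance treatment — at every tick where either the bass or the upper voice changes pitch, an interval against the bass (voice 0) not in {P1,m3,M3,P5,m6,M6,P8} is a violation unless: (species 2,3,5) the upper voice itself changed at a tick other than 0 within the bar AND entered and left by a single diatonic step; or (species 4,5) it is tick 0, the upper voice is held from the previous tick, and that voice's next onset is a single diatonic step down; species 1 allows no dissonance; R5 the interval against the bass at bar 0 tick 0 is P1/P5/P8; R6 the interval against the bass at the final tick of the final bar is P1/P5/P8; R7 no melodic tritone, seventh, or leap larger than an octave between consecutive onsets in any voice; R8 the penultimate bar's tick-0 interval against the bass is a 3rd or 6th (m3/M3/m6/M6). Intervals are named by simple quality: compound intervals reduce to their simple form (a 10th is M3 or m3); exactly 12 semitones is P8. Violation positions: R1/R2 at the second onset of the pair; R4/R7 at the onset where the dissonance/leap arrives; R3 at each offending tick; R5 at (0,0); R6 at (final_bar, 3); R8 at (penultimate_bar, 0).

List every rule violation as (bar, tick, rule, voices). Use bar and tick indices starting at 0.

(2, 2, R7, (1,))
(3, 0, R4, (0, 1))
(3, 0, R7, (1,))
(3, 2, R4, (0, 1))
(4, 0, R4, (0, 1))
(6, 0, R7, (1,))
(7, 0, R2, (0, 1))
(7, 2, R4, (0, 1))
(8, 0, R7, (1,))
(9, 0, R2, (0, 1))

bar 0: v0=E3 v1=E4 downbeat P8
bar 1: v0=F3 v1=D4 downbeat M6
bar 2: v0=D3 v1=F3 downbeat m3
bar 3: v0=B2 v1=F3 downbeat TT
bar 4: v0=A2 v1=G3 downbeat m7
bar 5: v0=G2 v1=G3 downbeat P8
bar 6: v0=F2 v1=A2 downbeat M3
bar 7: v0=G2 v1=G3 downbeat P8
bar 8: v0=D3 v1=B3 downbeat M6
bar 9: v0=E3 v1=E4 downbeat P8
  -> R7 @ bar 2 tick 2 v(1,): F3->B3 leap 6st
  -> R4 @ bar 3 tick 0 v(0, 1): B2/F3 TT untreated
  -> R7 @ bar 3 tick 0 v(1,): B3->F3 leap 6st
  -> R4 @ bar 3 tick 2 v(0, 1): B2/E3 P4 untreated
  -> R4 @ bar 4 tick 0 v(0, 1): A2/G3 m7 untreated
  -> R7 @ bar 6 tick 0 v(1,): G3->A2 leap 10st
  -> R2 @ bar 7 tick 0 v(0, 1): F2/D3 M6 -> G2/G3 P8 similar
  -> R4 @ bar 7 tick 2 v(0, 1): G2/F3 m7 untreated
  -> R7 @ bar 8 tick 0 v(1,): F3->B3 leap 6st
  -> R2 @ bar 9 tick 0 v(0, 1): D3/A3 P5 -> E3/E4 P8 similar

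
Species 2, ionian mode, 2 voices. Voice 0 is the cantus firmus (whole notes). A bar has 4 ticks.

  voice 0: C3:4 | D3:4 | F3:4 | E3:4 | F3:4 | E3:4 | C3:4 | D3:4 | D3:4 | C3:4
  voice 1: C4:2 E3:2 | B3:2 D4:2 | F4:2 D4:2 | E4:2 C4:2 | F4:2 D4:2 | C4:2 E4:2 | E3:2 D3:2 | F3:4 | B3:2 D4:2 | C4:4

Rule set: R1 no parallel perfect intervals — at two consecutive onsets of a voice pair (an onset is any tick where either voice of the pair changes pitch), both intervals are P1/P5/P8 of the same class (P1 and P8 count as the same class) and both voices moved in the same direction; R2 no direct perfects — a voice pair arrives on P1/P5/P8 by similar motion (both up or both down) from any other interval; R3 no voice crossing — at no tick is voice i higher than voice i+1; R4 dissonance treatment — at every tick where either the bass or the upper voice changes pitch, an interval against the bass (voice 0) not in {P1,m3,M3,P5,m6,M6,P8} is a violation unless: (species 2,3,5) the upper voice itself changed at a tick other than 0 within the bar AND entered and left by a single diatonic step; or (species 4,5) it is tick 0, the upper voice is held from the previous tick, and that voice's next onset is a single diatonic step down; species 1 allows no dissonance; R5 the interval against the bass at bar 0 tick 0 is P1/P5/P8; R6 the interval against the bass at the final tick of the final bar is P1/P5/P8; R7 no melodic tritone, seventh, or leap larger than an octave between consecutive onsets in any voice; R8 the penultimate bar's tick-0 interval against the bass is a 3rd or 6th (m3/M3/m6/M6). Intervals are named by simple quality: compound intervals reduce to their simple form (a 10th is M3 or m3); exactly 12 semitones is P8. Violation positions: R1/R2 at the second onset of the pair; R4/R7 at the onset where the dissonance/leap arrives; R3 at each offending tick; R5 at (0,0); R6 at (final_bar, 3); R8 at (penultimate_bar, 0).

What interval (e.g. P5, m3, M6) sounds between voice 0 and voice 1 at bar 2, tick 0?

P8

voice 0=F3 voice 1=F4 -> P8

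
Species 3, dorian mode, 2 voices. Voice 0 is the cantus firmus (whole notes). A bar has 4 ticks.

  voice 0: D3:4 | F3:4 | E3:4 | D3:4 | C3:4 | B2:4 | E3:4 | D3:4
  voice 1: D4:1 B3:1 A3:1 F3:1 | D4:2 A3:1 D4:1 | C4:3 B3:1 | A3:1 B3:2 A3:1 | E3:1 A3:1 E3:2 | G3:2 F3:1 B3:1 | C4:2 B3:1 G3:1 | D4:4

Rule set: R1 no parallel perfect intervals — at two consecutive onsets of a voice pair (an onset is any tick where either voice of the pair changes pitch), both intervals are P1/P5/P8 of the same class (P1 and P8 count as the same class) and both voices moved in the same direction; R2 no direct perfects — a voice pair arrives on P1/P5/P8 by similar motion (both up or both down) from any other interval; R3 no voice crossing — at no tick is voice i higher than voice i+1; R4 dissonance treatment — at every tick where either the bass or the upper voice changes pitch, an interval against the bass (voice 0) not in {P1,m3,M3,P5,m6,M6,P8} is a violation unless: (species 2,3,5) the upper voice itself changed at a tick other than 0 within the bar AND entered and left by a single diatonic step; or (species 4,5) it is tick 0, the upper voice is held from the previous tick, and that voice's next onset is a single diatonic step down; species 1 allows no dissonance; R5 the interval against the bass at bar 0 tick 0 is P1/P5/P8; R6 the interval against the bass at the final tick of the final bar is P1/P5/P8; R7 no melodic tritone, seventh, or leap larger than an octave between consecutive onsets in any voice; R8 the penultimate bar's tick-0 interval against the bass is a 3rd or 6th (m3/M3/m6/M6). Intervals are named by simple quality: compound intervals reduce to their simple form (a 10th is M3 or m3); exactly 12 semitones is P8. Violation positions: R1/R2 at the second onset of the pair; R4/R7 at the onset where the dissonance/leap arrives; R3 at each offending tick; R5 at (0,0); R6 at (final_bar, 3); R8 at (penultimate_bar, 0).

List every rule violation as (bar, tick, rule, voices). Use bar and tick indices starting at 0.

bar 0: v0=D3 v1=D4 downbeat P8
bar 1: v0=F3 v1=D4 downbeat M6
bar 2: v0=E3 v1=C4 downbeat m6
bar 3: v0=D3 v1=A3 downbeat P5
bar 4: v0=C3 v1=E3 downbeat M3
bar 5: v0=B2 v1=G3 downbeat m6
bar 6: v0=E3 v1=C4 downbeat m6
bar 7: v0=D3 v1=D4 downbeat P8
  -> R1 @ bar 3 tick 0 v(0, 1): E3/B3 P5 -> D3/A3 P5 similar
  -> R4 @ bar 5 tick 2 v(0, 1): B2/F3 TT untreated
  -> R7 @ bar 5 tick 3 v(1,): F3->B3 leap 6st

(3, 0, R1, (0, 1))
(5, 2, R4, (0, 1))
(5, 3, R7, (1,))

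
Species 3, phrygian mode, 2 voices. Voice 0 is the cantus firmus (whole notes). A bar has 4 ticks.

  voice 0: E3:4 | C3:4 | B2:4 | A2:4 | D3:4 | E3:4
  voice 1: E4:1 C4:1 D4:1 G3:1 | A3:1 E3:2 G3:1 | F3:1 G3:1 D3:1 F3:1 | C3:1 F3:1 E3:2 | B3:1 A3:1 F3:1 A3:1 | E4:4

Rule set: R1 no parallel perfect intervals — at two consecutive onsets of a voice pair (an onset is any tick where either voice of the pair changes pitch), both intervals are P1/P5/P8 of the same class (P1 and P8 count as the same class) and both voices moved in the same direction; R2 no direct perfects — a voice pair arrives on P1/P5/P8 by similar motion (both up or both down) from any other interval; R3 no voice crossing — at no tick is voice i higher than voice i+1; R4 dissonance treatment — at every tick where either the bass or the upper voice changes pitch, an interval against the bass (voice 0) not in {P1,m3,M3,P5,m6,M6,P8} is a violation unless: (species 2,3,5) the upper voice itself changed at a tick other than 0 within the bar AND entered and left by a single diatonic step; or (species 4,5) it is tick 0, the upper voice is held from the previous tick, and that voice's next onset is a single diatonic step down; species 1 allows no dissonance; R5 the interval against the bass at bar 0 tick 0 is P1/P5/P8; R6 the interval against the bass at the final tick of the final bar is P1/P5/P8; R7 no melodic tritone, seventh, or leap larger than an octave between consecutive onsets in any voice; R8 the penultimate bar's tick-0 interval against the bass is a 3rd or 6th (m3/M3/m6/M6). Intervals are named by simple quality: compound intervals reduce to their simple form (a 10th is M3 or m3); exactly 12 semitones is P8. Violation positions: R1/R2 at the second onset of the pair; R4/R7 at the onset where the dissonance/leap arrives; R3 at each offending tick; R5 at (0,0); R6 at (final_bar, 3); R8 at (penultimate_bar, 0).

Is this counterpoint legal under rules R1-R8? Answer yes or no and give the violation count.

bar 0: v0=E3 v1=E4 (P8)
bar 1: v0=C3 v1=A3 (M6)
bar 2: v0=B2 v1=F3 (TT)
bar 3: v0=A2 v1=C3 (m3)
bar 4: v0=D3 v1=B3 (M6)
bar 5: v0=E3 v1=E4 (P8)
  R4 @ bar0.2: E3/D4 m7 untreated
  R4 @ bar2.0: B2/F3 TT untreated
  R4 @ bar2.3: B2/F3 TT untreated
  R2 @ bar5.0: D3/A3 P5 -> E3/E4 P8 similar

No (4 violations)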